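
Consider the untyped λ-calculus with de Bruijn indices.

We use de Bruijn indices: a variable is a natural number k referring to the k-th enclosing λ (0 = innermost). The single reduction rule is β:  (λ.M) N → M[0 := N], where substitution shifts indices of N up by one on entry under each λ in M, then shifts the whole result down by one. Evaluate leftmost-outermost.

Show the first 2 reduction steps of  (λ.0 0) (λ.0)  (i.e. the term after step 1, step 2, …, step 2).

  start: (λ.0 0) (λ.0)
  [1] (λ.0) (λ.0)
  [2] λ.0

Answer: after 2 steps: λ.0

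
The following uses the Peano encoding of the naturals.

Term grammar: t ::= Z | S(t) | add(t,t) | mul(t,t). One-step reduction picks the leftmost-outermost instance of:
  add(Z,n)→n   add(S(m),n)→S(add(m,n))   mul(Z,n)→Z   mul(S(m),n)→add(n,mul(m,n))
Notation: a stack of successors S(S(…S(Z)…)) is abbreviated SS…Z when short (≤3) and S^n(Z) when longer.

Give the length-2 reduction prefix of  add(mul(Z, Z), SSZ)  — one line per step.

  start: add(mul(Z, Z), SSZ)
  [1] add(Z, SSZ)
  [2] SSZ

Answer: after 2 steps: SSZ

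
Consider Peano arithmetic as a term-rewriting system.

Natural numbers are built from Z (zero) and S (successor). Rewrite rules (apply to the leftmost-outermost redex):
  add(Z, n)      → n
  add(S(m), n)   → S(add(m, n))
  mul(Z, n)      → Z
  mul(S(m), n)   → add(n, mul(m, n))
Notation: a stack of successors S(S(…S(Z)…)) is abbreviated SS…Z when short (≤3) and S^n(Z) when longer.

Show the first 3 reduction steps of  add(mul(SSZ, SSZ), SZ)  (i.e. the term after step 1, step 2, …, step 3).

  start: add(mul(SSZ, SSZ), SZ)
  →1  add(add(SSZ, mul(SZ, SSZ)), SZ)
  →2  add(S(add(SZ, mul(SZ, SSZ))), SZ)
  →3  S(add(add(SZ, mul(SZ, SSZ)), SZ))

Answer: after 3 steps: S(add(add(SZ, mul(SZ, SSZ)), SZ))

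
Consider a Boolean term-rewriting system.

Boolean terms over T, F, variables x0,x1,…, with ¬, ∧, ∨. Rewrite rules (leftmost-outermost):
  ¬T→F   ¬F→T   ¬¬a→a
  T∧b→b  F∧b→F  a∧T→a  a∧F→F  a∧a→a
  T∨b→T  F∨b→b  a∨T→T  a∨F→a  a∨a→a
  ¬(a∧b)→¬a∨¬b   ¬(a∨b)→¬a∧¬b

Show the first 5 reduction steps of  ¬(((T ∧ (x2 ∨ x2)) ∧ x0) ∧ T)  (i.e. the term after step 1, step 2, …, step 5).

  start: ¬(((T ∧ (x2 ∨ x2)) ∧ x0) ∧ T)
  step 1: ¬((T ∧ (x2 ∨ x2)) ∧ x0) ∨ ¬T
  step 2: (¬(T ∧ (x2 ∨ x2)) ∨ ¬x0) ∨ ¬T
  step 3: ((¬T ∨ ¬(x2 ∨ x2)) ∨ ¬x0) ∨ ¬T
  step 4: ((F ∨ ¬(x2 ∨ x2)) ∨ ¬x0) ∨ ¬T
  step 5: (¬(x2 ∨ x2) ∨ ¬x0) ∨ ¬T

Answer: after 5 steps: (¬(x2 ∨ x2) ∨ ¬x0) ∨ ¬T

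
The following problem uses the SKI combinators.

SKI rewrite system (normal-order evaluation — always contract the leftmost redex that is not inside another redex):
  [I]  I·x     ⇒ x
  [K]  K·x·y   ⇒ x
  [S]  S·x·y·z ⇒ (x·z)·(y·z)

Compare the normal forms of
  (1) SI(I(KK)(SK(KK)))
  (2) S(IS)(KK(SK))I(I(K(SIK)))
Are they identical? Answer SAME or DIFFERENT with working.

Term A:
  start: SI(I(KK)(SK(KK)))
  →1  SI(KK(SK(KK)))
  →2  SIK

Term B:
  start: S(IS)(KK(SK))I(I(K(SIK)))
  →1  ISI(KK(SK)I)(I(K(SIK)))
  →2  SI(KK(SK)I)(I(K(SIK)))
  →3  I(I(K(SIK)))(KK(SK)I(I(K(SIK))))
  →4  I(K(SIK))(KK(SK)I(I(K(SIK))))
  →5  K(SIK)(KK(SK)I(I(K(SIK))))
  →6  SIK

Answer: SAME — A ⇓ SIK, B ⇓ SIK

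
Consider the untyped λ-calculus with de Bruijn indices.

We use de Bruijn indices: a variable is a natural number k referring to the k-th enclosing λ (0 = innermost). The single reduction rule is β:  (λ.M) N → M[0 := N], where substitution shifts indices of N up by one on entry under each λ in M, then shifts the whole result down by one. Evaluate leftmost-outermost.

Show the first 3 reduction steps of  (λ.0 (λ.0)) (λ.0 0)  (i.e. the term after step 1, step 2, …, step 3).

Answer: after 3 steps: λ.0

Reduction:
  start: (λ.0 (λ.0)) (λ.0 0)
  [1] (λ.0 0) (λ.0)
  [2] (λ.0) (λ.0)
  [3] λ.0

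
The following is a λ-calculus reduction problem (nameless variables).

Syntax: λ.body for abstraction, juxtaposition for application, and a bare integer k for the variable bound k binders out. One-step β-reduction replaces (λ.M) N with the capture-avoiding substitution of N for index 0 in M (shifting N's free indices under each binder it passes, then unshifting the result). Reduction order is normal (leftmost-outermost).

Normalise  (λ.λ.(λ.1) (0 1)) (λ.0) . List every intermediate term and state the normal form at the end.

Answer: normal form = λ.0  (in 2 steps)

Reduction:
  start: (λ.λ.(λ.1) (0 1)) (λ.0)
  step 1: λ.(λ.1) (0 (λ.0))
  step 2: λ.0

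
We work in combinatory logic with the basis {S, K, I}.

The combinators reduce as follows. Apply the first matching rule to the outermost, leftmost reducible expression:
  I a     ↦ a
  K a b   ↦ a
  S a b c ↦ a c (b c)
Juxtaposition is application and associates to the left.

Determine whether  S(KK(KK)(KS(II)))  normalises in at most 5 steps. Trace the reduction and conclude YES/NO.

Answer: YES — reaches normal form S(KS) in 2 ≤ 5 steps

Reduction:
  start: S(KK(KK)(KS(II)))
  step 1: S(K(KS(II)))
  step 2: S(KS)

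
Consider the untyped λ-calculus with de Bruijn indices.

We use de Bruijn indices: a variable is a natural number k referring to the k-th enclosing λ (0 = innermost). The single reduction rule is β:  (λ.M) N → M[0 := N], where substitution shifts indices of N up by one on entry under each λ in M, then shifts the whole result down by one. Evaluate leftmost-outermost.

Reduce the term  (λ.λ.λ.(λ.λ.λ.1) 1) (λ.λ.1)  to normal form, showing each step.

Answer: normal form = λ.λ.λ.λ.1  (in 2 steps)

Derivation:
  start: (λ.λ.λ.(λ.λ.λ.1) 1) (λ.λ.1)
  →1  λ.λ.(λ.λ.λ.1) 1
  →2  λ.λ.λ.λ.1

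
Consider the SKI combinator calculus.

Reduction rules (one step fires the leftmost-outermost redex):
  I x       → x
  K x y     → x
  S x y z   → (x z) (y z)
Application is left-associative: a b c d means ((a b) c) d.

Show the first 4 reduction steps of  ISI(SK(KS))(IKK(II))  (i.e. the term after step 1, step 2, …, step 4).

  start: ISI(SK(KS))(IKK(II))
  →1  SI(SK(KS))(IKK(II))
  →2  I(IKK(II))(SK(KS)(IKK(II)))
  →3  IKK(II)(SK(KS)(IKK(II)))
  →4  KK(II)(SK(KS)(IKK(II)))

Answer: after 4 steps: KK(II)(SK(KS)(IKK(II)))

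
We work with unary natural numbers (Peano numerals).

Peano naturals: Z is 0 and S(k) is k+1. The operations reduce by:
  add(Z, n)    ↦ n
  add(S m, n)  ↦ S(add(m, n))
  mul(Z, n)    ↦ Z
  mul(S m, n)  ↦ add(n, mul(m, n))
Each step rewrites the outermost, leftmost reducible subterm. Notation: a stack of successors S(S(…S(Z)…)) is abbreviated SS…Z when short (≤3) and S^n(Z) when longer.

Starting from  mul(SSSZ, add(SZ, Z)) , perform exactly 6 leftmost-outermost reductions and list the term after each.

Answer: after 6 steps: S(add(add(SZ, Z), mul(SZ, add(SZ, Z))))

Working:
  start: mul(SSSZ, add(SZ, Z))
  [1] add(add(SZ, Z), mul(SSZ, add(SZ, Z)))
  [2] add(S(add(Z, Z)), mul(SSZ, add(SZ, Z)))
  [3] S(add(add(Z, Z), mul(SSZ, add(SZ, Z))))
  [4] S(add(Z, mul(SSZ, add(SZ, Z))))
  [5] S(mul(SSZ, add(SZ, Z)))
  [6] S(add(add(SZ, Z), mul(SZ, add(SZ, Z))))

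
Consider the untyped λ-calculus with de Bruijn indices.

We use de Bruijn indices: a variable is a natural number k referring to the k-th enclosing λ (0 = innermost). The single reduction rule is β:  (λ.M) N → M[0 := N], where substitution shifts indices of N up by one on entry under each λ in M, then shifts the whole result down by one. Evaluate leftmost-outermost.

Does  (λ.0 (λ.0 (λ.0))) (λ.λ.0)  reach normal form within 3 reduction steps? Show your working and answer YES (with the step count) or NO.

Answer: YES — reaches normal form λ.0 in 2 ≤ 3 steps

Reduction:
  start: (λ.0 (λ.0 (λ.0))) (λ.λ.0)
  step 1: (λ.λ.0) (λ.0 (λ.0))
  step 2: λ.0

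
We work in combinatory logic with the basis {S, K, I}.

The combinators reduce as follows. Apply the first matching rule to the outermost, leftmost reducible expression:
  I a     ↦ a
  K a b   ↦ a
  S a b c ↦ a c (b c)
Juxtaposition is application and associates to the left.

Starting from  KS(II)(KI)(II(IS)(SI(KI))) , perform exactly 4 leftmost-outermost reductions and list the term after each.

Answer: after 4 steps: S(KI)(S(SI(KI)))

Reduction:
  start: KS(II)(KI)(II(IS)(SI(KI)))
  step 1: S(KI)(II(IS)(SI(KI)))
  step 2: S(KI)(I(IS)(SI(KI)))
  step 3: S(KI)(IS(SI(KI)))
  step 4: S(KI)(S(SI(KI)))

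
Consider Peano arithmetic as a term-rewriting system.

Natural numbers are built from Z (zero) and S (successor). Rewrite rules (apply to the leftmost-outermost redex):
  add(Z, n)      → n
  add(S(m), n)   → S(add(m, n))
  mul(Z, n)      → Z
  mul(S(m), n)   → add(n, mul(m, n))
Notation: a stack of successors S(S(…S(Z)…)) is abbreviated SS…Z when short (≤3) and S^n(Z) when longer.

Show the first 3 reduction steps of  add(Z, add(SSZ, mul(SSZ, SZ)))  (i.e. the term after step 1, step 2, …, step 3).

  start: add(Z, add(SSZ, mul(SSZ, SZ)))
  step 1: add(SSZ, mul(SSZ, SZ))
  step 2: S(add(SZ, mul(SSZ, SZ)))
  step 3: S(S(add(Z, mul(SSZ, SZ))))

Answer: after 3 steps: S(S(add(Z, mul(SSZ, SZ))))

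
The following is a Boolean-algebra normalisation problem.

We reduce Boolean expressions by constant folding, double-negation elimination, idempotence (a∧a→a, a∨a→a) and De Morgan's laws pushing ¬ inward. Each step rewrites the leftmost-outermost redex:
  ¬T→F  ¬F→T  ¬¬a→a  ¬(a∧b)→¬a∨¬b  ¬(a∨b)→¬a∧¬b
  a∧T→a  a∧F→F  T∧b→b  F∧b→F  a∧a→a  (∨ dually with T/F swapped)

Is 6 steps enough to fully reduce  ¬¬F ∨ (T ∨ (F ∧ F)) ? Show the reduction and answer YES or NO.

Answer: YES — reaches normal form T in 3 ≤ 6 steps

Reduction:
  start: ¬¬F ∨ (T ∨ (F ∧ F))
  [1] F ∨ (T ∨ (F ∧ F))
  [2] T ∨ (F ∧ F)
  [3] T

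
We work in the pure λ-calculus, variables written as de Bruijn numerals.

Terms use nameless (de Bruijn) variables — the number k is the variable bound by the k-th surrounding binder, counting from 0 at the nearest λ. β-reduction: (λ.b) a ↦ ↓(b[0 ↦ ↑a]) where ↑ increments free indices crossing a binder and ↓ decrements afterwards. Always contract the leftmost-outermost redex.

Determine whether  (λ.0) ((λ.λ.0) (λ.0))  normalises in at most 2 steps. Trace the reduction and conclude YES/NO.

  start: (λ.0) ((λ.λ.0) (λ.0))
  step 1: (λ.λ.0) (λ.0)
  step 2: λ.0

Answer: YES — reaches normal form λ.0 in 2 ≤ 2 steps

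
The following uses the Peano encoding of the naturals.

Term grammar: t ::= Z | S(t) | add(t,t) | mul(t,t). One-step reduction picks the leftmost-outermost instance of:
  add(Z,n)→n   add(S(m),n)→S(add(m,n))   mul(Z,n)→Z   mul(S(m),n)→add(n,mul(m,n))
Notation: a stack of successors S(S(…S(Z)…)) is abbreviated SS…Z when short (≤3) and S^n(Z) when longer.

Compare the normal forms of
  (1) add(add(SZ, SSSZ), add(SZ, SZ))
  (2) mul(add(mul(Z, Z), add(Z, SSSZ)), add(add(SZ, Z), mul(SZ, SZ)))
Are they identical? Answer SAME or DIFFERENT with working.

Answer: SAME — A ⇓ S^6(Z), B ⇓ S^6(Z)

Derivation:
Term A:
  start: add(add(SZ, SSSZ), add(SZ, SZ))
  step 1: add(S(add(Z, SSSZ)), add(SZ, SZ))
  step 2: S(add(add(Z, SSSZ), add(SZ, SZ)))
  step 3: S(add(SSSZ, add(SZ, SZ)))
  step 4: S(S(add(SSZ, add(SZ, SZ))))
  step 5: S(S(S(add(SZ, add(SZ, SZ)))))
  step 6: S(S(S(S(add(Z, add(SZ, SZ))))))
  step 7: S(S(S(S(add(SZ, SZ)))))
  step 8: S(S(S(S(S(add(Z, SZ))))))
  step 9: S^6(Z)

Term B:
  start: mul(add(mul(Z, Z), add(Z, SSSZ)), add(add(SZ, Z), mul(SZ, SZ)))
  step 1: mul(add(Z, add(Z, SSSZ)), add(add(SZ, Z), mul(SZ, SZ)))
  step 2: mul(add(Z, SSSZ), add(add(SZ, Z), mul(SZ, SZ)))
  step 3: mul(SSSZ, add(add(SZ, Z), mul(SZ, SZ)))
  step 4: add(add(add(SZ, Z), mul(SZ, SZ)), mul(SSZ, add(add(SZ, Z), mul(SZ, SZ))))
  step 5: add(add(S(add(Z, Z)), mul(SZ, SZ)), mul(SSZ, add(add(SZ, Z), mul(SZ, SZ))))
  step 6: add(S(add(add(Z, Z), mul(SZ, SZ))), mul(SSZ, add(add(SZ, Z), mul(SZ, SZ))))
  step 7: S(add(add(add(Z, Z), mul(SZ, SZ)), mul(SSZ, add(add(SZ, Z), mul(SZ, SZ)))))
  step 8: S(add(add(Z, mul(SZ, SZ)), mul(SSZ, add(add(SZ, Z), mul(SZ, SZ)))))
  step 9: S(add(mul(SZ, SZ), mul(SSZ, add(add(SZ, Z), mul(SZ, SZ)))))
  step 10: S(add(add(SZ, mul(Z, SZ)), mul(SSZ, add(add(SZ, Z), mul(SZ, SZ)))))
  step 11: S(add(S(add(Z, mul(Z, SZ))), mul(SSZ, add(add(SZ, Z), mul(SZ, SZ)))))
  step 12: S(S(add(add(Z, mul(Z, SZ)), mul(SSZ, add(add(SZ, Z), mul(SZ, SZ))))))
  step 13: S(S(add(mul(Z, SZ), mul(SSZ, add(add(SZ, Z), mul(SZ, SZ))))))
  step 14: S(S(add(Z, mul(SSZ, add(add(SZ, Z), mul(SZ, SZ))))))
  step 15: S(S(mul(SSZ, add(add(SZ, Z), mul(SZ, SZ)))))
  step 16: S(S(add(add(add(SZ, Z), mul(SZ, SZ)), mul(SZ, add(add(SZ, Z), mul(SZ, SZ))))))
  step 17: S(S(add(add(S(add(Z, Z)), mul(SZ, SZ)), mul(SZ, add(add(SZ, Z), mul(SZ, SZ))))))
  step 18: S(S(add(S(add(add(Z, Z), mul(SZ, SZ))), mul(SZ, add(add(SZ, Z), mul(SZ, SZ))))))
  step 19: S(S(S(add(add(add(Z, Z), mul(SZ, SZ)), mul(SZ, add(add(SZ, Z), mul(SZ, SZ)))))))
  step 20: S(S(S(add(add(Z, mul(SZ, SZ)), mul(SZ, add(add(SZ, Z), mul(SZ, SZ)))))))
  step 21: S(S(S(add(mul(SZ, SZ), mul(SZ, add(add(SZ, Z), mul(SZ, SZ)))))))
  step 22: S(S(S(add(add(SZ, mul(Z, SZ)), mul(SZ, add(add(SZ, Z), mul(SZ, SZ)))))))
  step 23: S(S(S(add(S(add(Z, mul(Z, SZ))), mul(SZ, add(add(SZ, Z), mul(SZ, SZ)))))))
  step 24: S(S(S(S(add(add(Z, mul(Z, SZ)), mul(SZ, add(add(SZ, Z), mul(SZ, SZ))))))))
  step 25: S(S(S(S(add(mul(Z, SZ), mul(SZ, add(add(SZ, Z), mul(SZ, SZ))))))))
  step 26: S(S(S(S(add(Z, mul(SZ, add(add(SZ, Z), mul(SZ, SZ))))))))
  step 27: S(S(S(S(mul(SZ, add(add(SZ, Z), mul(SZ, SZ)))))))
  step 28: S(S(S(S(add(add(add(SZ, Z), mul(SZ, SZ)), mul(Z, add(add(SZ, Z), mul(SZ, SZ))))))))
  step 29: S(S(S(S(add(add(S(add(Z, Z)), mul(SZ, SZ)), mul(Z, add(add(SZ, Z), mul(SZ, SZ))))))))
  step 30: S(S(S(S(add(S(add(add(Z, Z), mul(SZ, SZ))), mul(Z, add(add(SZ, Z), mul(SZ, SZ))))))))
  step 31: S(S(S(S(S(add(add(add(Z, Z), mul(SZ, SZ)), mul(Z, add(add(SZ, Z), mul(SZ, SZ)))))))))
  step 32: S(S(S(S(S(add(add(Z, mul(SZ, SZ)), mul(Z, add(add(SZ, Z), mul(SZ, SZ)))))))))
  step 33: S(S(S(S(S(add(mul(SZ, SZ), mul(Z, add(add(SZ, Z), mul(SZ, SZ)))))))))
  step 34: S(S(S(S(S(add(add(SZ, mul(Z, SZ)), mul(Z, add(add(SZ, Z), mul(SZ, SZ)))))))))
  step 35: S(S(S(S(S(add(S(add(Z, mul(Z, SZ))), mul(Z, add(add(SZ, Z), mul(SZ, SZ)))))))))
  step 36: S(S(S(S(S(S(add(add(Z, mul(Z, SZ)), mul(Z, add(add(SZ, Z), mul(SZ, SZ))))))))))
  step 37: S(S(S(S(S(S(add(mul(Z, SZ), mul(Z, add(add(SZ, Z), mul(SZ, SZ))))))))))
  step 38: S(S(S(S(S(S(add(Z, mul(Z, add(add(SZ, Z), mul(SZ, SZ))))))))))
  step 39: S(S(S(S(S(S(mul(Z, add(add(SZ, Z), mul(SZ, SZ)))))))))
  step 40: S^6(Z)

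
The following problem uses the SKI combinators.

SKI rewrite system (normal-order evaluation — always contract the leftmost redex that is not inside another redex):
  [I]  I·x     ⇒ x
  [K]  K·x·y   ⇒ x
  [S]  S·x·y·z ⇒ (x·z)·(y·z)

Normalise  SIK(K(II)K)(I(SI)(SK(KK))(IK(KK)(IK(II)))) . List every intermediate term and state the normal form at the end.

  start: SIK(K(II)K)(I(SI)(SK(KK))(IK(KK)(IK(II))))
  [1] I(K(II)K)(K(K(II)K))(I(SI)(SK(KK))(IK(KK)(IK(II))))
  [2] K(II)K(K(K(II)K))(I(SI)(SK(KK))(IK(KK)(IK(II))))
  [3] II(K(K(II)K))(I(SI)(SK(KK))(IK(KK)(IK(II))))
  [4] I(K(K(II)K))(I(SI)(SK(KK))(IK(KK)(IK(II))))
  [5] K(K(II)K)(I(SI)(SK(KK))(IK(KK)(IK(II))))
  [6] K(II)K
  [7] II
  [8] I

Answer: normal form = I  (in 8 steps)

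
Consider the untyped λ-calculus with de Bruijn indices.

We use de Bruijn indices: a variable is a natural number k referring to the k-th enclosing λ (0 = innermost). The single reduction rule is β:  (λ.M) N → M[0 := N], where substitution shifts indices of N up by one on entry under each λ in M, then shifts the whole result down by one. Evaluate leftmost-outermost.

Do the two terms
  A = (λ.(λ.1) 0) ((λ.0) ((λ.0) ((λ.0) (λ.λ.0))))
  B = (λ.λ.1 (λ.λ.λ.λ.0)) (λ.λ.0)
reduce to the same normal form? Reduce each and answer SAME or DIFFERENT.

Answer: SAME — A ⇓ λ.λ.0, B ⇓ λ.λ.0

Derivation:
Term A:
  start: (λ.(λ.1) 0) ((λ.0) ((λ.0) ((λ.0) (λ.λ.0))))
  [1] (λ.(λ.0) ((λ.0) ((λ.0) (λ.λ.0)))) ((λ.0) ((λ.0) ((λ.0) (λ.λ.0))))
  [2] (λ.0) ((λ.0) ((λ.0) (λ.λ.0)))
  [3] (λ.0) ((λ.0) (λ.λ.0))
  [4] (λ.0) (λ.λ.0)
  [5] λ.λ.0

Term B:
  start: (λ.λ.1 (λ.λ.λ.λ.0)) (λ.λ.0)
  [1] λ.(λ.λ.0) (λ.λ.λ.λ.0)
  [2] λ.λ.0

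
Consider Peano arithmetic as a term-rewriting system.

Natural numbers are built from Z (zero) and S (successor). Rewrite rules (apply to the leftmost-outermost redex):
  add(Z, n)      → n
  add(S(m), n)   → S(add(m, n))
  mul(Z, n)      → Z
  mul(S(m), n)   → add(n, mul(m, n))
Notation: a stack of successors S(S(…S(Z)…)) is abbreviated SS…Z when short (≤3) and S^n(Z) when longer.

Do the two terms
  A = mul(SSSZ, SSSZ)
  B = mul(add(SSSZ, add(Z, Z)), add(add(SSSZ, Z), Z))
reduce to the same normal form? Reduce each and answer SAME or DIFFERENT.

Term A:
  start: mul(SSSZ, SSSZ)
  [1] add(SSSZ, mul(SSZ, SSSZ))
  [2] S(add(SSZ, mul(SSZ, SSSZ)))
  [3] S(S(add(SZ, mul(SSZ, SSSZ))))
  [4] S(S(S(add(Z, mul(SSZ, SSSZ)))))
  [5] S(S(S(mul(SSZ, SSSZ))))
  [6] S(S(S(add(SSSZ, mul(SZ, SSSZ)))))
  [7] S(S(S(S(add(SSZ, mul(SZ, SSSZ))))))
  [8] S(S(S(S(S(add(SZ, mul(SZ, SSSZ)))))))
  [9] S(S(S(S(S(S(add(Z, mul(SZ, SSSZ))))))))
  [10] S(S(S(S(S(S(mul(SZ, SSSZ)))))))
  [11] S(S(S(S(S(S(add(SSSZ, mul(Z, SSSZ))))))))
  [12] S(S(S(S(S(S(S(add(SSZ, mul(Z, SSSZ)))))))))
  [13] S(S(S(S(S(S(S(S(add(SZ, mul(Z, SSSZ))))))))))
  [14] S(S(S(S(S(S(S(S(S(add(Z, mul(Z, SSSZ)))))))))))
  [15] S(S(S(S(S(S(S(S(S(mul(Z, SSSZ))))))))))
  [16] S^9(Z)

Term B:
  start: mul(add(SSSZ, add(Z, Z)), add(add(SSSZ, Z), Z))
  [1] mul(S(add(SSZ, add(Z, Z))), add(add(SSSZ, Z), Z))
  [2] add(add(add(SSSZ, Z), Z), mul(add(SSZ, add(Z, Z)), add(add(SSSZ, Z), Z)))
  [3] add(add(S(add(SSZ, Z)), Z), mul(add(SSZ, add(Z, Z)), add(add(SSSZ, Z), Z)))
  [4] add(S(add(add(SSZ, Z), Z)), mul(add(SSZ, add(Z, Z)), add(add(SSSZ, Z), Z)))
  [5] S(add(add(add(SSZ, Z), Z), mul(add(SSZ, add(Z, Z)), add(add(SSSZ, Z), Z))))
  [6] S(add(add(S(add(SZ, Z)), Z), mul(add(SSZ, add(Z, Z)), add(add(SSSZ, Z), Z))))
  [7] S(add(S(add(add(SZ, Z), Z)), mul(add(SSZ, add(Z, Z)), add(add(SSSZ, Z), Z))))
  [8] S(S(add(add(add(SZ, Z), Z), mul(add(SSZ, add(Z, Z)), add(add(SSSZ, Z), Z)))))
  [9] S(S(add(add(S(add(Z, Z)), Z), mul(add(SSZ, add(Z, Z)), add(add(SSSZ, Z), Z)))))
  [10] S(S(add(S(add(add(Z, Z), Z)), mul(add(SSZ, add(Z, Z)), add(add(SSSZ, Z), Z)))))
  [11] S(S(S(add(add(add(Z, Z), Z), mul(add(SSZ, add(Z, Z)), add(add(SSSZ, Z), Z))))))
  [12] S(S(S(add(add(Z, Z), mul(add(SSZ, add(Z, Z)), add(add(SSSZ, Z), Z))))))
  [13] S(S(S(add(Z, mul(add(SSZ, add(Z, Z)), add(add(SSSZ, Z), Z))))))
  [14] S(S(S(mul(add(SSZ, add(Z, Z)), add(add(SSSZ, Z), Z)))))
  [15] S(S(S(mul(S(add(SZ, add(Z, Z))), add(add(SSSZ, Z), Z)))))
  [16] S(S(S(add(add(add(SSSZ, Z), Z), mul(add(SZ, add(Z, Z)), add(add(SSSZ, Z), Z))))))
  [17] S(S(S(add(add(S(add(SSZ, Z)), Z), mul(add(SZ, add(Z, Z)), add(add(SSSZ, Z), Z))))))
  [18] S(S(S(add(S(add(add(SSZ, Z), Z)), mul(add(SZ, add(Z, Z)), add(add(SSSZ, Z), Z))))))
  [19] S(S(S(S(add(add(add(SSZ, Z), Z), mul(add(SZ, add(Z, Z)), add(add(SSSZ, Z), Z)))))))
  [20] S(S(S(S(add(add(S(add(SZ, Z)), Z), mul(add(SZ, add(Z, Z)), add(add(SSSZ, Z), Z)))))))
  [21] S(S(S(S(add(S(add(add(SZ, Z), Z)), mul(add(SZ, add(Z, Z)), add(add(SSSZ, Z), Z)))))))
  [22] S(S(S(S(S(add(add(add(SZ, Z), Z), mul(add(SZ, add(Z, Z)), add(add(SSSZ, Z), Z))))))))
  [23] S(S(S(S(S(add(add(S(add(Z, Z)), Z), mul(add(SZ, add(Z, Z)), add(add(SSSZ, Z), Z))))))))
  [24] S(S(S(S(S(add(S(add(add(Z, Z), Z)), mul(add(SZ, add(Z, Z)), add(add(SSSZ, Z), Z))))))))
  [25] S(S(S(S(S(S(add(add(add(Z, Z), Z), mul(add(SZ, add(Z, Z)), add(add(SSSZ, Z), Z)))))))))
  [26] S(S(S(S(S(S(add(add(Z, Z), mul(add(SZ, add(Z, Z)), add(add(SSSZ, Z), Z)))))))))
  [27] S(S(S(S(S(S(add(Z, mul(add(SZ, add(Z, Z)), add(add(SSSZ, Z), Z)))))))))
  [28] S(S(S(S(S(S(mul(add(SZ, add(Z, Z)), add(add(SSSZ, Z), Z))))))))
  [29] S(S(S(S(S(S(mul(S(add(Z, add(Z, Z))), add(add(SSSZ, Z), Z))))))))
  [30] S(S(S(S(S(S(add(add(add(SSSZ, Z), Z), mul(add(Z, add(Z, Z)), add(add(SSSZ, Z), Z)))))))))
  [31] S(S(S(S(S(S(add(add(S(add(SSZ, Z)), Z), mul(add(Z, add(Z, Z)), add(add(SSSZ, Z), Z)))))))))
  [32] S(S(S(S(S(S(add(S(add(add(SSZ, Z), Z)), mul(add(Z, add(Z, Z)), add(add(SSSZ, Z), Z)))))))))
  [33] S(S(S(S(S(S(S(add(add(add(SSZ, Z), Z), mul(add(Z, add(Z, Z)), add(add(SSSZ, Z), Z))))))))))
  [34] S(S(S(S(S(S(S(add(add(S(add(SZ, Z)), Z), mul(add(Z, add(Z, Z)), add(add(SSSZ, Z), Z))))))))))
  [35] S(S(S(S(S(S(S(add(S(add(add(SZ, Z), Z)), mul(add(Z, add(Z, Z)), add(add(SSSZ, Z), Z))))))))))
  [36] S(S(S(S(S(S(S(S(add(add(add(SZ, Z), Z), mul(add(Z, add(Z, Z)), add(add(SSSZ, Z), Z)))))))))))
  [37] S(S(S(S(S(S(S(S(add(add(S(add(Z, Z)), Z), mul(add(Z, add(Z, Z)), add(add(SSSZ, Z), Z)))))))))))
  [38] S(S(S(S(S(S(S(S(add(S(add(add(Z, Z), Z)), mul(add(Z, add(Z, Z)), add(add(SSSZ, Z), Z)))))))))))
  [39] S(S(S(S(S(S(S(S(S(add(add(add(Z, Z), Z), mul(add(Z, add(Z, Z)), add(add(SSSZ, Z), Z))))))))))))
  [40] S(S(S(S(S(S(S(S(S(add(add(Z, Z), mul(add(Z, add(Z, Z)), add(add(SSSZ, Z), Z))))))))))))
  [41] S(S(S(S(S(S(S(S(S(add(Z, mul(add(Z, add(Z, Z)), add(add(SSSZ, Z), Z))))))))))))
  [42] S(S(S(S(S(S(S(S(S(mul(add(Z, add(Z, Z)), add(add(SSSZ, Z), Z)))))))))))
  [43] S(S(S(S(S(S(S(S(S(mul(add(Z, Z), add(add(SSSZ, Z), Z)))))))))))
  [44] S(S(S(S(S(S(S(S(S(mul(Z, add(add(SSSZ, Z), Z)))))))))))
  [45] S^9(Z)

Answer: SAME — A ⇓ S^9(Z), B ⇓ S^9(Z)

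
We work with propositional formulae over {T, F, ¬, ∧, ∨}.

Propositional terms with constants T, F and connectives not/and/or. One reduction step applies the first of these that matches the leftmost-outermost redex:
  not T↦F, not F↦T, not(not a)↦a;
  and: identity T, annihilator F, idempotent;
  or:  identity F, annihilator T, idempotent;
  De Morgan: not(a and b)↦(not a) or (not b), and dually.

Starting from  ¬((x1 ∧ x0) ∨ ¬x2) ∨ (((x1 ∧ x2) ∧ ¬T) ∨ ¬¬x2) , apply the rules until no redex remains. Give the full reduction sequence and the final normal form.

  start: ¬((x1 ∧ x0) ∨ ¬x2) ∨ (((x1 ∧ x2) ∧ ¬T) ∨ ¬¬x2)
  →1  (¬(x1 ∧ x0) ∧ ¬¬x2) ∨ (((x1 ∧ x2) ∧ ¬T) ∨ ¬¬x2)
  →2  ((¬x1 ∨ ¬x0) ∧ ¬¬x2) ∨ (((x1 ∧ x2) ∧ ¬T) ∨ ¬¬x2)
  →3  ((¬x1 ∨ ¬x0) ∧ x2) ∨ (((x1 ∧ x2) ∧ ¬T) ∨ ¬¬x2)
  →4  ((¬x1 ∨ ¬x0) ∧ x2) ∨ (((x1 ∧ x2) ∧ F) ∨ ¬¬x2)
  →5  ((¬x1 ∨ ¬x0) ∧ x2) ∨ (F ∨ ¬¬x2)
  →6  ((¬x1 ∨ ¬x0) ∧ x2) ∨ ¬¬x2
  →7  ((¬x1 ∨ ¬x0) ∧ x2) ∨ x2

Answer: normal form = ((¬x1 ∨ ¬x0) ∧ x2) ∨ x2  (in 7 steps)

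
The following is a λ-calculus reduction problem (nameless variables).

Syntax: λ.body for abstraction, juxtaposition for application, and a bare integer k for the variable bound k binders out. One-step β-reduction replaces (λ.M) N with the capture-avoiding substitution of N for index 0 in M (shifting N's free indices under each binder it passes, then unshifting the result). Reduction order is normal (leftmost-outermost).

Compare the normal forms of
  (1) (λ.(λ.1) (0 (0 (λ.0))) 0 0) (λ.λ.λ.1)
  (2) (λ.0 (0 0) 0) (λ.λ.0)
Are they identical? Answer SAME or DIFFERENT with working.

Answer: DIFFERENT — A ⇓ λ.λ.λ.λ.1, B ⇓ λ.λ.0

Working:
Term A:
  start: (λ.(λ.1) (0 (0 (λ.0))) 0 0) (λ.λ.λ.1)
  [1] (λ.λ.λ.λ.1) ((λ.λ.λ.1) ((λ.λ.λ.1) (λ.0))) (λ.λ.λ.1) (λ.λ.λ.1)
  [2] (λ.λ.λ.1) (λ.λ.λ.1) (λ.λ.λ.1)
  [3] (λ.λ.1) (λ.λ.λ.1)
  [4] λ.λ.λ.λ.1

Term B:
  start: (λ.0 (0 0) 0) (λ.λ.0)
  [1] (λ.λ.0) ((λ.λ.0) (λ.λ.0)) (λ.λ.0)
  [2] (λ.0) (λ.λ.0)
  [3] λ.λ.0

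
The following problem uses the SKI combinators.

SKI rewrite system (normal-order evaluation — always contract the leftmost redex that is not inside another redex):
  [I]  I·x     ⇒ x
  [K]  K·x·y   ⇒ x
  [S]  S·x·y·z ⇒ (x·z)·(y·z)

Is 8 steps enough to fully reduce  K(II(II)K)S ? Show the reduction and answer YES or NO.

  start: K(II(II)K)S
  [1] II(II)K
  [2] I(II)K
  [3] IIK
  [4] IK
  [5] K

Answer: YES — reaches normal form K in 5 ≤ 8 steps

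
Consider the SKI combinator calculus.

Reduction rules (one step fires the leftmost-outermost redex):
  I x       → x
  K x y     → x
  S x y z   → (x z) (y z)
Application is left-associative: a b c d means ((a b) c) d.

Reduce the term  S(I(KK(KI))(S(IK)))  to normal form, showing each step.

Answer: normal form = S(K(SK))  (in 3 steps)

Derivation:
  start: S(I(KK(KI))(S(IK)))
  [1] S(KK(KI)(S(IK)))
  [2] S(K(S(IK)))
  [3] S(K(SK))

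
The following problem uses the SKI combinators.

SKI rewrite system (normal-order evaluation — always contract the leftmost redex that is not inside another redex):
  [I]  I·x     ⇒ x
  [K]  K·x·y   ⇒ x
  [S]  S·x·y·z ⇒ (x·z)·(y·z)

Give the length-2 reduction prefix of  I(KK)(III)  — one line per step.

Answer: after 2 steps: K

Derivation:
  start: I(KK)(III)
  →1  KK(III)
  →2  K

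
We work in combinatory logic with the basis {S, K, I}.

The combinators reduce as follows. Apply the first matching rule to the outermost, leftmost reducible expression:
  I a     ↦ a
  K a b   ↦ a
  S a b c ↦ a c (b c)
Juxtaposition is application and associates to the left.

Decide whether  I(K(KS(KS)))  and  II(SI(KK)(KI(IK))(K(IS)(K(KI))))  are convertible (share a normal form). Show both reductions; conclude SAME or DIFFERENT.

Answer: SAME — A ⇓ KS, B ⇓ KS

Working:
Term A:
  start: I(K(KS(KS)))
  [1] K(KS(KS))
  [2] KS

Term B:
  start: II(SI(KK)(KI(IK))(K(IS)(K(KI))))
  [1] I(SI(KK)(KI(IK))(K(IS)(K(KI))))
  [2] SI(KK)(KI(IK))(K(IS)(K(KI)))
  [3] I(KI(IK))(KK(KI(IK)))(K(IS)(K(KI)))
  [4] KI(IK)(KK(KI(IK)))(K(IS)(K(KI)))
  [5] I(KK(KI(IK)))(K(IS)(K(KI)))
  [6] KK(KI(IK))(K(IS)(K(KI)))
  [7] K(K(IS)(K(KI)))
  [8] K(IS)
  [9] KS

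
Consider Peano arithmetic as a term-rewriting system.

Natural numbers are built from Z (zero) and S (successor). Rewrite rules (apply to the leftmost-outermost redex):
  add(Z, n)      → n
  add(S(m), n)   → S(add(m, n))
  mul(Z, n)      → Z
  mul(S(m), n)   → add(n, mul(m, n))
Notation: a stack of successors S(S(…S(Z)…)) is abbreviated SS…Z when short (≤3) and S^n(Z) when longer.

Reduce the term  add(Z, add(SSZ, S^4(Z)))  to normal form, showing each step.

  start: add(Z, add(SSZ, S^4(Z)))
  [1] add(SSZ, S^4(Z))
  [2] S(add(SZ, S^4(Z)))
  [3] S(S(add(Z, S^4(Z))))
  [4] S^6(Z)

Answer: normal form = S^6(Z)  (in 4 steps)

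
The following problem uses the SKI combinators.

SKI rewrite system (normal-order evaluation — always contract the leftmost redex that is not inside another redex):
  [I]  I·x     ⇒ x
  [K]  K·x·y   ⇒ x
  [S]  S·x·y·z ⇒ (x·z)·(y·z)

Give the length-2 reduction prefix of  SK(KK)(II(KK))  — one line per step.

Answer: after 2 steps: II(KK)

Derivation:
  start: SK(KK)(II(KK))
  →1  K(II(KK))(KK(II(KK)))
  →2  II(KK)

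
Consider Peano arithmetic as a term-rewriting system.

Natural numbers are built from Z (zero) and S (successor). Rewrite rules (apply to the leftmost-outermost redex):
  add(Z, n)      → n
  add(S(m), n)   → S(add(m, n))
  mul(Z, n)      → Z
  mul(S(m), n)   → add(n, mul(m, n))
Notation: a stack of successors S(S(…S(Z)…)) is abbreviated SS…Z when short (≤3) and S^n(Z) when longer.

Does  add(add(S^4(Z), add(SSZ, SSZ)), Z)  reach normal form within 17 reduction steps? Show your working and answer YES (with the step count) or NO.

  start: add(add(S^4(Z), add(SSZ, SSZ)), Z)
  →1  add(S(add(SSSZ, add(SSZ, SSZ))), Z)
  →2  S(add(add(SSSZ, add(SSZ, SSZ)), Z))
  →3  S(add(S(add(SSZ, add(SSZ, SSZ))), Z))
  →4  S(S(add(add(SSZ, add(SSZ, SSZ)), Z)))
  →5  S(S(add(S(add(SZ, add(SSZ, SSZ))), Z)))
  →6  S(S(S(add(add(SZ, add(SSZ, SSZ)), Z))))
  →7  S(S(S(add(S(add(Z, add(SSZ, SSZ))), Z))))
  →8  S(S(S(S(add(add(Z, add(SSZ, SSZ)), Z)))))
  →9  S(S(S(S(add(add(SSZ, SSZ), Z)))))
  →10  S(S(S(S(add(S(add(SZ, SSZ)), Z)))))
  →11  S(S(S(S(S(add(add(SZ, SSZ), Z))))))
  →12  S(S(S(S(S(add(S(add(Z, SSZ)), Z))))))
  →13  S(S(S(S(S(S(add(add(Z, SSZ), Z)))))))
  →14  S(S(S(S(S(S(add(SSZ, Z)))))))
  →15  S(S(S(S(S(S(S(add(SZ, Z))))))))
  →16  S(S(S(S(S(S(S(S(add(Z, Z)))))))))
  →17  S^8(Z)

Answer: YES — reaches normal form S^8(Z) in 17 ≤ 17 steps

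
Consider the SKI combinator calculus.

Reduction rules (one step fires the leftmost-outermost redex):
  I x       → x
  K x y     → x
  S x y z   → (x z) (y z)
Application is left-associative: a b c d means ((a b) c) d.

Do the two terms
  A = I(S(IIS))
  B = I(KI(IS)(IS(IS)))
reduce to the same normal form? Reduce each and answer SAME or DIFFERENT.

Answer: SAME — A ⇓ SS, B ⇓ SS

Reduction:
Term A:
  start: I(S(IIS))
  →1  S(IIS)
  →2  S(IS)
  →3  SS

Term B:
  start: I(KI(IS)(IS(IS)))
  →1  KI(IS)(IS(IS))
  →2  I(IS(IS))
  →3  IS(IS)
  →4  S(IS)
  →5  SS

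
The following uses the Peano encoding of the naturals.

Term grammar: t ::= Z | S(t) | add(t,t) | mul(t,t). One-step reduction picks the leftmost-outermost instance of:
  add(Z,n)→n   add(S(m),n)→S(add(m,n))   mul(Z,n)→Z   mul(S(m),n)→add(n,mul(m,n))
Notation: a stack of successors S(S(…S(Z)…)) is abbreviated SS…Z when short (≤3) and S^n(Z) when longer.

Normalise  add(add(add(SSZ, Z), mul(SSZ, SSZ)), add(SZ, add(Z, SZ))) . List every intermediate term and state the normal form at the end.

  start: add(add(add(SSZ, Z), mul(SSZ, SSZ)), add(SZ, add(Z, SZ)))
  →1  add(add(S(add(SZ, Z)), mul(SSZ, SSZ)), add(SZ, add(Z, SZ)))
  →2  add(S(add(add(SZ, Z), mul(SSZ, SSZ))), add(SZ, add(Z, SZ)))
  →3  S(add(add(add(SZ, Z), mul(SSZ, SSZ)), add(SZ, add(Z, SZ))))
  →4  S(add(add(S(add(Z, Z)), mul(SSZ, SSZ)), add(SZ, add(Z, SZ))))
  →5  S(add(S(add(add(Z, Z), mul(SSZ, SSZ))), add(SZ, add(Z, SZ))))
  →6  S(S(add(add(add(Z, Z), mul(SSZ, SSZ)), add(SZ, add(Z, SZ)))))
  →7  S(S(add(add(Z, mul(SSZ, SSZ)), add(SZ, add(Z, SZ)))))
  →8  S(S(add(mul(SSZ, SSZ), add(SZ, add(Z, SZ)))))
  →9  S(S(add(add(SSZ, mul(SZ, SSZ)), add(SZ, add(Z, SZ)))))
  →10  S(S(add(S(add(SZ, mul(SZ, SSZ))), add(SZ, add(Z, SZ)))))
  →11  S(S(S(add(add(SZ, mul(SZ, SSZ)), add(SZ, add(Z, SZ))))))
  →12  S(S(S(add(S(add(Z, mul(SZ, SSZ))), add(SZ, add(Z, SZ))))))
  →13  S(S(S(S(add(add(Z, mul(SZ, SSZ)), add(SZ, add(Z, SZ)))))))
  →14  S(S(S(S(add(mul(SZ, SSZ), add(SZ, add(Z, SZ)))))))
  →15  S(S(S(S(add(add(SSZ, mul(Z, SSZ)), add(SZ, add(Z, SZ)))))))
  →16  S(S(S(S(add(S(add(SZ, mul(Z, SSZ))), add(SZ, add(Z, SZ)))))))
  →17  S(S(S(S(S(add(add(SZ, mul(Z, SSZ)), add(SZ, add(Z, SZ))))))))
  →18  S(S(S(S(S(add(S(add(Z, mul(Z, SSZ))), add(SZ, add(Z, SZ))))))))
  →19  S(S(S(S(S(S(add(add(Z, mul(Z, SSZ)), add(SZ, add(Z, SZ)))))))))
  →20  S(S(S(S(S(S(add(mul(Z, SSZ), add(SZ, add(Z, SZ)))))))))
  →21  S(S(S(S(S(S(add(Z, add(SZ, add(Z, SZ)))))))))
  →22  S(S(S(S(S(S(add(SZ, add(Z, SZ))))))))
  →23  S(S(S(S(S(S(S(add(Z, add(Z, SZ)))))))))
  →24  S(S(S(S(S(S(S(add(Z, SZ))))))))
  →25  S^8(Z)

Answer: normal form = S^8(Z)  (in 25 steps)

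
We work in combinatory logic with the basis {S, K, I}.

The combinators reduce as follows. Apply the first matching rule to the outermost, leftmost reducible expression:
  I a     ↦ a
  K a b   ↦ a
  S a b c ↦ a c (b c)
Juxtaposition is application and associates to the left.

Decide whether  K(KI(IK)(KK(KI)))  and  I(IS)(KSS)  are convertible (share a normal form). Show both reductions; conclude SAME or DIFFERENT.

Term A:
  start: K(KI(IK)(KK(KI)))
  [1] K(I(KK(KI)))
  [2] K(KK(KI))
  [3] KK

Term B:
  start: I(IS)(KSS)
  [1] IS(KSS)
  [2] S(KSS)
  [3] SS

Answer: DIFFERENT — A ⇓ KK, B ⇓ SS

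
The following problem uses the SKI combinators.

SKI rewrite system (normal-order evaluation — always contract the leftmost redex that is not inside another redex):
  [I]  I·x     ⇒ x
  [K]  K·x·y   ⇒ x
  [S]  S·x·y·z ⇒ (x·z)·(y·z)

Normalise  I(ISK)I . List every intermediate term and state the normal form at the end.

  start: I(ISK)I
  step 1: ISKI
  step 2: SKI

Answer: normal form = SKI  (in 2 steps)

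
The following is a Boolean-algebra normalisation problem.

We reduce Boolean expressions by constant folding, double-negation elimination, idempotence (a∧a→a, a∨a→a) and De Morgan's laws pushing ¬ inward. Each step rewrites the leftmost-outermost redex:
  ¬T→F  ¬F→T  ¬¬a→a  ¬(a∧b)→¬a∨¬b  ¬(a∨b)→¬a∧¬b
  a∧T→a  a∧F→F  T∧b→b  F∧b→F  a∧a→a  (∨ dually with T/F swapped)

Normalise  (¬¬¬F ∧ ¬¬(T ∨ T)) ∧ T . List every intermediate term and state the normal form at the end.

  start: (¬¬¬F ∧ ¬¬(T ∨ T)) ∧ T
  step 1: ¬¬¬F ∧ ¬¬(T ∨ T)
  step 2: ¬F ∧ ¬¬(T ∨ T)
  step 3: T ∧ ¬¬(T ∨ T)
  step 4: ¬¬(T ∨ T)
  step 5: T ∨ T
  step 6: T

Answer: normal form = T  (in 6 steps)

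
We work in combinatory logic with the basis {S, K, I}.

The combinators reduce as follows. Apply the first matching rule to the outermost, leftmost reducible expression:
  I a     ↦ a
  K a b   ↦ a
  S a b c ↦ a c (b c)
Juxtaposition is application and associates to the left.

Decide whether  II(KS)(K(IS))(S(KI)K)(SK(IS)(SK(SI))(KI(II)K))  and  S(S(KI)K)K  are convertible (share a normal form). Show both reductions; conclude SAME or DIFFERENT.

Answer: SAME — A ⇓ S(S(KI)K)K, B ⇓ S(S(KI)K)K

Working:
Term A:
  start: II(KS)(K(IS))(S(KI)K)(SK(IS)(SK(SI))(KI(II)K))
  step 1: I(KS)(K(IS))(S(KI)K)(SK(IS)(SK(SI))(KI(II)K))
  step 2: KS(K(IS))(S(KI)K)(SK(IS)(SK(SI))(KI(II)K))
  step 3: S(S(KI)K)(SK(IS)(SK(SI))(KI(II)K))
  step 4: S(S(KI)K)(K(SK(SI))(IS(SK(SI)))(KI(II)K))
  step 5: S(S(KI)K)(SK(SI)(KI(II)K))
  step 6: S(S(KI)K)(K(KI(II)K)(SI(KI(II)K)))
  step 7: S(S(KI)K)(KI(II)K)
  step 8: S(S(KI)K)(IK)
  step 9: S(S(KI)K)K

Term B:
  start: S(S(KI)K)K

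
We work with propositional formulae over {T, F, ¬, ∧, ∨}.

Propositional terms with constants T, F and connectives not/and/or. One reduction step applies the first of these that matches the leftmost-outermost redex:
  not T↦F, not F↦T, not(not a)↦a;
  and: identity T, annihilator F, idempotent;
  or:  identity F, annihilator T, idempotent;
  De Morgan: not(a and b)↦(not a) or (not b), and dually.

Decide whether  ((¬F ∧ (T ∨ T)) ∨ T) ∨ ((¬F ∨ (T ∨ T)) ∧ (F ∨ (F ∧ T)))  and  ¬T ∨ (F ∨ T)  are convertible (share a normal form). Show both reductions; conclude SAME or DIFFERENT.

Term A:
  start: ((¬F ∧ (T ∨ T)) ∨ T) ∨ ((¬F ∨ (T ∨ T)) ∧ (F ∨ (F ∧ T)))
  [1] T ∨ ((¬F ∨ (T ∨ T)) ∧ (F ∨ (F ∧ T)))
  [2] T

Term B:
  start: ¬T ∨ (F ∨ T)
  [1] F ∨ (F ∨ T)
  [2] F ∨ T
  [3] T

Answer: SAME — A ⇓ T, B ⇓ T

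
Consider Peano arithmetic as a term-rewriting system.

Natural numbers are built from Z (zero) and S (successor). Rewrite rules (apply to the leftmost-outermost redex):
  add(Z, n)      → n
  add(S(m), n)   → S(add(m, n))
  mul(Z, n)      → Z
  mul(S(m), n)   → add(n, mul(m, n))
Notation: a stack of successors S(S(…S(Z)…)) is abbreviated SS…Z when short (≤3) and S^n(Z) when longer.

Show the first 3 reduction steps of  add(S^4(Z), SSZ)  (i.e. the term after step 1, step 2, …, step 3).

  start: add(S^4(Z), SSZ)
  step 1: S(add(SSSZ, SSZ))
  step 2: S(S(add(SSZ, SSZ)))
  step 3: S(S(S(add(SZ, SSZ))))

Answer: after 3 steps: S(S(S(add(SZ, SSZ))))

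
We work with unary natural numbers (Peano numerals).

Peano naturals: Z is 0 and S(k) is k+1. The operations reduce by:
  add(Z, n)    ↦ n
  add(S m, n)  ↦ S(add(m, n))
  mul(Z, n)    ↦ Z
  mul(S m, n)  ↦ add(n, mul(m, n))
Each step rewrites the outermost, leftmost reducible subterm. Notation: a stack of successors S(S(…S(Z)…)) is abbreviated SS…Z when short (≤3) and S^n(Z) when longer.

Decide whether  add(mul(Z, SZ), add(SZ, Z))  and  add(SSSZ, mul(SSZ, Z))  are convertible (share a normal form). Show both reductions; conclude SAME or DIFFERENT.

Term A:
  start: add(mul(Z, SZ), add(SZ, Z))
  [1] add(Z, add(SZ, Z))
  [2] add(SZ, Z)
  [3] S(add(Z, Z))
  [4] SZ

Term B:
  start: add(SSSZ, mul(SSZ, Z))
  [1] S(add(SSZ, mul(SSZ, Z)))
  [2] S(S(add(SZ, mul(SSZ, Z))))
  [3] S(S(S(add(Z, mul(SSZ, Z)))))
  [4] S(S(S(mul(SSZ, Z))))
  [5] S(S(S(add(Z, mul(SZ, Z)))))
  [6] S(S(S(mul(SZ, Z))))
  [7] S(S(S(add(Z, mul(Z, Z)))))
  [8] S(S(S(mul(Z, Z))))
  [9] SSSZ

Answer: DIFFERENT — A ⇓ SZ, B ⇓ SSSZ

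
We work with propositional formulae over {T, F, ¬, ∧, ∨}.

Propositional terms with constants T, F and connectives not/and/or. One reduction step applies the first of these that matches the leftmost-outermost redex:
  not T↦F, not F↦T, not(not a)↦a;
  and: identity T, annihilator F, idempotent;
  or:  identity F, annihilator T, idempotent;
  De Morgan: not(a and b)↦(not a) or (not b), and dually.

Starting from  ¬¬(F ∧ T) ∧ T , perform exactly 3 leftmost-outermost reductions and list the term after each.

Answer: after 3 steps: F

Derivation:
  start: ¬¬(F ∧ T) ∧ T
  →1  ¬¬(F ∧ T)
  →2  F ∧ T
  →3  F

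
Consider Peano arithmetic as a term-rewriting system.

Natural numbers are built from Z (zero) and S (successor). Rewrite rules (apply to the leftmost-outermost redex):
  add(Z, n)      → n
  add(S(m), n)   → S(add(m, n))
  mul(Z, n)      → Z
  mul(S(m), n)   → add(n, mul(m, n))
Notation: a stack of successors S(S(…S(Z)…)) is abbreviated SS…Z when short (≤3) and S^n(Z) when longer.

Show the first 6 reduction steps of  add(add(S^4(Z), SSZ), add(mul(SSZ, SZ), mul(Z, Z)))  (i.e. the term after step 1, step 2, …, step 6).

Answer: after 6 steps: S(S(S(add(add(SZ, SSZ), add(mul(SSZ, SZ), mul(Z, Z))))))

Reduction:
  start: add(add(S^4(Z), SSZ), add(mul(SSZ, SZ), mul(Z, Z)))
  step 1: add(S(add(SSSZ, SSZ)), add(mul(SSZ, SZ), mul(Z, Z)))
  step 2: S(add(add(SSSZ, SSZ), add(mul(SSZ, SZ), mul(Z, Z))))
  step 3: S(add(S(add(SSZ, SSZ)), add(mul(SSZ, SZ), mul(Z, Z))))
  step 4: S(S(add(add(SSZ, SSZ), add(mul(SSZ, SZ), mul(Z, Z)))))
  step 5: S(S(add(S(add(SZ, SSZ)), add(mul(SSZ, SZ), mul(Z, Z)))))
  step 6: S(S(S(add(add(SZ, SSZ), add(mul(SSZ, SZ), mul(Z, Z))))))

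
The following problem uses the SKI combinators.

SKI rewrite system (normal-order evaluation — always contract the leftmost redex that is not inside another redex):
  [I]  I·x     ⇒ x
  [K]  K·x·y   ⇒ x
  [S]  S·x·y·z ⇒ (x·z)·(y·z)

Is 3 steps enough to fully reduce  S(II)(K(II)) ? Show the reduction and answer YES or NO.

  start: S(II)(K(II))
  step 1: SI(K(II))
  step 2: SI(KI)

Answer: YES — reaches normal form SI(KI) in 2 ≤ 3 steps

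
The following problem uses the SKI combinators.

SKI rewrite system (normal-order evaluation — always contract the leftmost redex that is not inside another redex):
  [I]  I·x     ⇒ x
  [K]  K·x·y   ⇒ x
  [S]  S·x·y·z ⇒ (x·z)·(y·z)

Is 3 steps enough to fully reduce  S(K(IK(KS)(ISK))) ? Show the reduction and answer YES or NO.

  start: S(K(IK(KS)(ISK)))
  →1  S(K(K(KS)(ISK)))
  →2  S(K(KS))

Answer: YES — reaches normal form S(K(KS)) in 2 ≤ 3 steps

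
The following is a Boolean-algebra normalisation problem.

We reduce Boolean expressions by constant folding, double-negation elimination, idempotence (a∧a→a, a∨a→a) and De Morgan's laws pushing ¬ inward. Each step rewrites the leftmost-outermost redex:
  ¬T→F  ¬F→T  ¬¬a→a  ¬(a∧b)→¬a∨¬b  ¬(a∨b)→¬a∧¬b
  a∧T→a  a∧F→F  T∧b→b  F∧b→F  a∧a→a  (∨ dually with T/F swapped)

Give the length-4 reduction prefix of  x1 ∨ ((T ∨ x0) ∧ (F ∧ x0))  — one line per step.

  start: x1 ∨ ((T ∨ x0) ∧ (F ∧ x0))
  →1  x1 ∨ (T ∧ (F ∧ x0))
  →2  x1 ∨ (F ∧ x0)
  →3  x1 ∨ F
  →4  x1

Answer: after 4 steps: x1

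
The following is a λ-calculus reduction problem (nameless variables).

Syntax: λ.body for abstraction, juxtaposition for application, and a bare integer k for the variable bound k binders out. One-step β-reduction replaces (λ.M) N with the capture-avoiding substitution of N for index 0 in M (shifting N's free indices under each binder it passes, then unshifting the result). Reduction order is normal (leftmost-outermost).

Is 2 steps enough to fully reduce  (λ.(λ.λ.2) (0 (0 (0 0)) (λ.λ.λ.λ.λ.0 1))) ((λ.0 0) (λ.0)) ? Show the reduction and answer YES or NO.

Answer: NO — after 2 steps the term is λ.(λ.0 0) (λ.0), not yet normal

Working:
  start: (λ.(λ.λ.2) (0 (0 (0 0)) (λ.λ.λ.λ.λ.0 1))) ((λ.0 0) (λ.0))
  step 1: (λ.λ.(λ.0 0) (λ.0)) ((λ.0 0) (λ.0) ((λ.0 0) (λ.0) ((λ.0 0) (λ.0) ((λ.0 0) (λ.0)))) (λ.λ.λ.λ.λ.0 1))
  step 2: λ.(λ.0 0) (λ.0)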